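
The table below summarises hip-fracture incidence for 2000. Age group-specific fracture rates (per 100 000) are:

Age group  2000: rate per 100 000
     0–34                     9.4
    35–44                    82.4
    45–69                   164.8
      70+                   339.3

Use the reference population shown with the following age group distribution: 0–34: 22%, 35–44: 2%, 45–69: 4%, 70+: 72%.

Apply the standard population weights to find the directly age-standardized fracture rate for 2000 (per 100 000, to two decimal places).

Standard weights: 0.22, 0.02, 0.04, 0.72.
Standardized rate: 0.2200×9.4 + 0.0200×82.4 + 0.0400×164.8 + 0.7200×339.3 = 254.6040 per 100 000.

254.60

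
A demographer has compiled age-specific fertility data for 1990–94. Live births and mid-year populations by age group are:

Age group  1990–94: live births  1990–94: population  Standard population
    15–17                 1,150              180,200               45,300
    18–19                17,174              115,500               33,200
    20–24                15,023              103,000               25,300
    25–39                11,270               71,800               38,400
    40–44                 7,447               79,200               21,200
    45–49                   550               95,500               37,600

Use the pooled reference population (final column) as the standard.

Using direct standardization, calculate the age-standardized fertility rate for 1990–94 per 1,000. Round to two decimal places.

85.34

Age-specific rates per 1,000 for 1990–94: 6.382, 148.693, 145.854, 156.964, 94.028, 5.759.
Standard total = 201,000; weights = 0.2254, 0.1652, 0.1259, 0.1910, 0.1055, 0.1871.
Standardized rate: 0.2254×6.382 + 0.1652×148.693 + 0.1259×145.854 + 0.1910×156.964 + 0.1055×94.028 + 0.1871×5.759 = 85.3391 per 1,000.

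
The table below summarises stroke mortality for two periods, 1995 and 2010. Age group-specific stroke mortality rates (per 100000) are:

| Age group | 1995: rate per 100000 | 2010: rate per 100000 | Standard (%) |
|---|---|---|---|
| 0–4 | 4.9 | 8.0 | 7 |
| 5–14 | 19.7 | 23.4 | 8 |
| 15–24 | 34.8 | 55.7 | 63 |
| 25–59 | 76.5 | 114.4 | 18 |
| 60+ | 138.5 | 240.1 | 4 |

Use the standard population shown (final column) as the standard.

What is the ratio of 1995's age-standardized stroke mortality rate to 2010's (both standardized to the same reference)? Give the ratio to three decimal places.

0.637

Standard weights: 0.07, 0.08, 0.63, 0.18, 0.04.
1995: 0.0700×4.9 + 0.0800×19.7 + 0.6300×34.8 + 0.1800×76.5 + 0.0400×138.5 = 43.1530 per 100000.
2010: 0.0700×8.0 + 0.0800×23.4 + 0.6300×55.7 + 0.1800×114.4 + 0.0400×240.1 = 67.7190 per 100000.
Ratio = 43.1530 ÷ 67.7190 = 0.63724.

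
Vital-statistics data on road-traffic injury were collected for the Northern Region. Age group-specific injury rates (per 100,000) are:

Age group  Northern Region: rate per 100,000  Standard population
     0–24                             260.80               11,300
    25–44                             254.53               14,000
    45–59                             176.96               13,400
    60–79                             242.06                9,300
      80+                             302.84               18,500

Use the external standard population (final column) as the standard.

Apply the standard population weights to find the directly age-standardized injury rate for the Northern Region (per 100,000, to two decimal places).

Standard total = 66,500; weights = 0.1699, 0.2105, 0.2015, 0.1398, 0.2782.
Standardized rate: 0.1699×260.80 + 0.2105×254.53 + 0.2015×176.96 + 0.1398×242.06 + 0.2782×302.84 = 251.6605 per 100,000.

251.66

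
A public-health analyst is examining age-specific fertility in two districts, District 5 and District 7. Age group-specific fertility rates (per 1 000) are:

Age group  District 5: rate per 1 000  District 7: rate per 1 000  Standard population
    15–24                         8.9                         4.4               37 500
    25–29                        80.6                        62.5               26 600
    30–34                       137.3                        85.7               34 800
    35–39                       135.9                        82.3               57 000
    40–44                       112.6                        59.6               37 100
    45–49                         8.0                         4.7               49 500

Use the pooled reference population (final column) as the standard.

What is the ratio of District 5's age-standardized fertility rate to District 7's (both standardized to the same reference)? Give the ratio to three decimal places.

Standard total = 242 500; weights = 0.1546, 0.1097, 0.1435, 0.2351, 0.1530, 0.2041.
District 5: 0.1546×8.9 + 0.1097×80.6 + 0.1435×137.3 + 0.2351×135.9 + 0.1530×112.6 + 0.2041×8.0 = 80.7238 per 1 000.
District 7: 0.1546×4.4 + 0.1097×62.5 + 0.1435×85.7 + 0.2351×82.3 + 0.1530×59.6 + 0.2041×4.7 = 49.2568 per 1 000.
Ratio = 80.7238 ÷ 49.2568 = 1.63884.

1.639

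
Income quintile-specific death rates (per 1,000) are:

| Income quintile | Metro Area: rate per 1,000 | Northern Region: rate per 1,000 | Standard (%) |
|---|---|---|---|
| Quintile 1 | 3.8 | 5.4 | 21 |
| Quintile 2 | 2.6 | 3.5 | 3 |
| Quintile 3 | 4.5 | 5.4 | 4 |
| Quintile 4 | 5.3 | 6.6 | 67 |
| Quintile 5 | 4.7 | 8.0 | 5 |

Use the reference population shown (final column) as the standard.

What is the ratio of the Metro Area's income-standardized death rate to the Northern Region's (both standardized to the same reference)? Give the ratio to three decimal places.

0.771

Standard weights: 0.21, 0.03, 0.04, 0.67, 0.05.
The Metro Area: 0.2100×3.8 + 0.0300×2.6 + 0.0400×4.5 + 0.6700×5.3 + 0.0500×4.7 = 4.8420 per 1,000.
The Northern Region: 0.2100×5.4 + 0.0300×3.5 + 0.0400×5.4 + 0.6700×6.6 + 0.0500×8.0 = 6.2770 per 1,000.
Ratio = 4.8420 ÷ 6.2770 = 0.77139.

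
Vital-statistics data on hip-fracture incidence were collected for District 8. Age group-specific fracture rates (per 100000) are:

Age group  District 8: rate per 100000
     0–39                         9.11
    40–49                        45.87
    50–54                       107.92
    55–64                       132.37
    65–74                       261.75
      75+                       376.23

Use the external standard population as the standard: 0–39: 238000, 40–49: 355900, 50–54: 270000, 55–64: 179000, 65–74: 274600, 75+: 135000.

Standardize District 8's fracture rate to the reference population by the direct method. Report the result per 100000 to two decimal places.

Standard total = 1452500; weights = 0.1639, 0.2450, 0.1859, 0.1232, 0.1891, 0.0929.
Standardized rate: 0.1639×9.11 + 0.2450×45.87 + 0.1859×107.92 + 0.1232×132.37 + 0.1891×261.75 + 0.0929×376.23 = 133.5584 per 100000.

133.56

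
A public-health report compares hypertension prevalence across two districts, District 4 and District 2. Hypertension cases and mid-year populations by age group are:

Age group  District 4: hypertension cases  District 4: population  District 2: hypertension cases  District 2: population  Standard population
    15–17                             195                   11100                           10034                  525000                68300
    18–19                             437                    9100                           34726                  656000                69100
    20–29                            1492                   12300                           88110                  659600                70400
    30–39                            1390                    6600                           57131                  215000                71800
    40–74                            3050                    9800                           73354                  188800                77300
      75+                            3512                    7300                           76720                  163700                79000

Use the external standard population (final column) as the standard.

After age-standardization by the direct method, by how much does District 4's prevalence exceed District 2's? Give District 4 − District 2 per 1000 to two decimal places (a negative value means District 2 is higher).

-23.54

Age-specific rates per 1000 for District 4: 17.568, 48.022, 121.301, 210.606, 311.224, 481.096.
For District 2: 19.112, 52.936, 133.581, 265.726, 388.528, 468.662.
Standard total = 435900; weights = 0.1567, 0.1585, 0.1615, 0.1647, 0.1773, 0.1812.
District 4: 0.1567×17.568 + 0.1585×48.022 + 0.1615×121.301 + 0.1647×210.606 + 0.1773×311.224 + 0.1812×481.096 = 207.0280 per 1000.
District 2: 0.1567×19.112 + 0.1585×52.936 + 0.1615×133.581 + 0.1647×265.726 + 0.1773×388.528 + 0.1812×468.662 = 230.5665 per 1000.
Difference = 207.0280 − 230.5665 = -23.5385.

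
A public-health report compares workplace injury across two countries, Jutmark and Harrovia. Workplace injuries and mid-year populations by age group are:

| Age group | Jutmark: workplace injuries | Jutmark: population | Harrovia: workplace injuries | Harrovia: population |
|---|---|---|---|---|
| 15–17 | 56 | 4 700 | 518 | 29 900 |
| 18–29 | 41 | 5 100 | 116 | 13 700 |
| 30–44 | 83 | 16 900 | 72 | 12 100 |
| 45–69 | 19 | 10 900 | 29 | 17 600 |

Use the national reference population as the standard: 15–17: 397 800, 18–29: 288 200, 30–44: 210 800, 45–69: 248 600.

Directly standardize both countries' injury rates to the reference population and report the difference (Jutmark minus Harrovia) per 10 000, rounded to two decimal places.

Age-specific rates per 10 000 for Jutmark: 119.15, 80.39, 49.11, 17.43.
For Harrovia: 173.24, 84.67, 59.50, 16.48.
Standard total = 1 145 400; weights = 0.3473, 0.2516, 0.1840, 0.2170.
Jutmark: 0.3473×119.15 + 0.2516×80.39 + 0.1840×49.11 + 0.2170×17.43 = 74.4306 per 10 000.
Harrovia: 0.3473×173.24 + 0.2516×84.67 + 0.1840×59.50 + 0.2170×16.48 = 96.0002 per 10 000.
Difference = 74.4306 − 96.0002 = -21.5696.

-21.57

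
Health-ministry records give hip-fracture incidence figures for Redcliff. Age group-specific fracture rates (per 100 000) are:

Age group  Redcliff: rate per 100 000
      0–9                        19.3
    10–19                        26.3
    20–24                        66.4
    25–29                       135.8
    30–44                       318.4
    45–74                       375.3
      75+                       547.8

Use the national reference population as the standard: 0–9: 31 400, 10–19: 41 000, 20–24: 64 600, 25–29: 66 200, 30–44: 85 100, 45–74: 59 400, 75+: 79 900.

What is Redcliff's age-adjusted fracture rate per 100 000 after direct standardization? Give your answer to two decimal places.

252.86

Standard total = 427 600; weights = 0.0734, 0.0959, 0.1511, 0.1548, 0.1990, 0.1389, 0.1869.
Standardized rate: 0.0734×19.3 + 0.0959×26.3 + 0.1511×66.4 + 0.1548×135.8 + 0.1990×318.4 + 0.1389×375.3 + 0.1869×547.8 = 252.8569 per 100 000.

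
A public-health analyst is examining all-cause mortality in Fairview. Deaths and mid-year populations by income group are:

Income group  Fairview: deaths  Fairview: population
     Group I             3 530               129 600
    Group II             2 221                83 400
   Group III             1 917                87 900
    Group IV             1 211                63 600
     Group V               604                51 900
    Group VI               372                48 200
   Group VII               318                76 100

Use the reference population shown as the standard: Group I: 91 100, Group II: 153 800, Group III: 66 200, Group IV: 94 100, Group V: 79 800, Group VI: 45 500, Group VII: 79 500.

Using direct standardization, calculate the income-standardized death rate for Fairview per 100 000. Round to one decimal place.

1872.9

Income-specific rates per 100 000 for Fairview: 2723.77, 2663.07, 2180.89, 1904.09, 1163.78, 771.78, 417.87.
Standard total = 610 000; weights = 0.1493, 0.2521, 0.1085, 0.1543, 0.1308, 0.0746, 0.1303.
Standardized rate: 0.1493×2723.77 + 0.2521×2663.07 + 0.1085×2180.89 + 0.1543×1904.09 + 0.1308×1163.78 + 0.0746×771.78 + 0.1303×417.87 = 1872.9031 per 100 000.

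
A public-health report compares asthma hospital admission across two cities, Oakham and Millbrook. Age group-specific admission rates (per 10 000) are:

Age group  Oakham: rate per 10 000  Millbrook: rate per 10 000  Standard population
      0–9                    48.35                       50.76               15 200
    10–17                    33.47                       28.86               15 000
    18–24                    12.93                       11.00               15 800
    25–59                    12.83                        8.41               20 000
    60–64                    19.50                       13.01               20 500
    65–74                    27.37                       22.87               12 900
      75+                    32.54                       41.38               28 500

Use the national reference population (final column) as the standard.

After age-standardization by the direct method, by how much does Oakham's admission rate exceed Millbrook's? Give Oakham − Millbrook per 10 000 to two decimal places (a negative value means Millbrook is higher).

Standard total = 127 900; weights = 0.1188, 0.1173, 0.1235, 0.1564, 0.1603, 0.1009, 0.2228.
Oakham: 0.1188×48.35 + 0.1173×33.47 + 0.1235×12.93 + 0.1564×12.83 + 0.1603×19.50 + 0.1009×27.37 + 0.2228×32.54 = 26.4119 per 10 000.
Millbrook: 0.1188×50.76 + 0.1173×28.86 + 0.1235×11.00 + 0.1564×8.41 + 0.1603×13.01 + 0.1009×22.87 + 0.2228×41.38 = 25.7038 per 10 000.
Difference = 26.4119 − 25.7038 = 0.7081.

0.71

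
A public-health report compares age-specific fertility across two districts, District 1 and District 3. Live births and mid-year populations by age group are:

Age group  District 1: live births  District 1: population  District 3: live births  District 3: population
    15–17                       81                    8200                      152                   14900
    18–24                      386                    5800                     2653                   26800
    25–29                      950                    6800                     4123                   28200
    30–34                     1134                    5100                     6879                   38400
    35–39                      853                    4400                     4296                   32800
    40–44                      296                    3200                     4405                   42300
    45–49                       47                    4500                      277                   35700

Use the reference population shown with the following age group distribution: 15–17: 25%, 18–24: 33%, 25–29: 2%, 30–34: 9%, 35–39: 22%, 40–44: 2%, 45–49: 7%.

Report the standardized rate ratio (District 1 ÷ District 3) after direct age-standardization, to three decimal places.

1.079

Age-specific rates per 1000 for District 1: 9.878, 66.552, 139.706, 222.353, 193.864, 92.500, 10.444.
For District 3: 10.201, 98.993, 146.206, 179.141, 130.976, 104.137, 7.759.
Standard weights: 0.25, 0.33, 0.02, 0.09, 0.22, 0.02, 0.07.
District 1: 0.2500×9.878 + 0.3300×66.552 + 0.0200×139.706 + 0.0900×222.353 + 0.2200×193.864 + 0.0200×92.500 + 0.0700×10.444 = 92.4686 per 1000.
District 3: 0.2500×10.201 + 0.3300×98.993 + 0.0200×146.206 + 0.0900×179.141 + 0.2200×130.976 + 0.0200×104.137 + 0.0700×7.759 = 85.7052 per 1000.
Ratio = 92.4686 ÷ 85.7052 = 1.07891.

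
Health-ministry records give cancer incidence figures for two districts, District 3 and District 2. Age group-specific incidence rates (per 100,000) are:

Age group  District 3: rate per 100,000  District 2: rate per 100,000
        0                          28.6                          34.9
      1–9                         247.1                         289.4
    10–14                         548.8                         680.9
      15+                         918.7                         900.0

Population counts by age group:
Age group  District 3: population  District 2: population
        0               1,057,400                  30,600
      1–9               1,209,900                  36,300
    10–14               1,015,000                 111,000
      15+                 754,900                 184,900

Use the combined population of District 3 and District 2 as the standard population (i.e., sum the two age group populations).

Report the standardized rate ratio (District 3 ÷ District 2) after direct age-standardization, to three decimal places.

0.905

Combined standard total = 4,400,000; weights = 0.2473, 0.2832, 0.2559, 0.2136.
District 3: 0.2473×28.6 + 0.2832×247.1 + 0.2559×548.8 + 0.2136×918.7 = 413.7263 per 100,000.
District 2: 0.2473×34.9 + 0.2832×289.4 + 0.2559×680.9 + 0.2136×900.0 = 457.0761 per 100,000.
Ratio = 413.7263 ÷ 457.0761 = 0.90516.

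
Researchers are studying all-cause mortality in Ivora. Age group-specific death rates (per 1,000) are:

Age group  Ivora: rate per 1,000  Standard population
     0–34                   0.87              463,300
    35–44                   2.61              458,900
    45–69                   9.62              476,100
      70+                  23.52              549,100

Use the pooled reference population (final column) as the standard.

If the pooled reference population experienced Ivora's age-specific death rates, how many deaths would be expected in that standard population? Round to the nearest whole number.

Expected deaths = Σ (standard pop × age-specific rate ÷ 1,000)
= 463,300×0.87/1,000 + 458,900×2.61/1,000 + 476,100×9.62/1,000 + 549,100×23.52/1,000
= 403.07 + 1197.73 + 4580.08 + 12914.83 = 19095.71.

19096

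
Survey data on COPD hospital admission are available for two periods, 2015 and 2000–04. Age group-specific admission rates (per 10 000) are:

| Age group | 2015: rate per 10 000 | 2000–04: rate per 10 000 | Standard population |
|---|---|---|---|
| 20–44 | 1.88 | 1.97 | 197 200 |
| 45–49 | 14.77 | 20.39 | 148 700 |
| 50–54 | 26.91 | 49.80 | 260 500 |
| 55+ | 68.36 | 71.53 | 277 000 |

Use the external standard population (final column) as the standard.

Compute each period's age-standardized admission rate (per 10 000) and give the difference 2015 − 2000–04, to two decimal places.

-8.71

Standard total = 883 400; weights = 0.2232, 0.1683, 0.2949, 0.3136.
2015: 0.2232×1.88 + 0.1683×14.77 + 0.2949×26.91 + 0.3136×68.36 = 32.2762 per 10 000.
2000–04: 0.2232×1.97 + 0.1683×20.39 + 0.2949×49.80 + 0.3136×71.53 = 40.9862 per 10 000.
Difference = 32.2762 − 40.9862 = -8.7100.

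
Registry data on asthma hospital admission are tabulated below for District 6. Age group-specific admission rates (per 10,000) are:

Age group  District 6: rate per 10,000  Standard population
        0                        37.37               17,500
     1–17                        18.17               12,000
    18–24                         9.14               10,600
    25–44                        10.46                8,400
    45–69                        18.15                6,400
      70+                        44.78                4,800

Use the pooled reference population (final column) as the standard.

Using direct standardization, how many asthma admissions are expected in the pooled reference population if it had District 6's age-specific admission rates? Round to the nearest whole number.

139

Expected asthma admissions = Σ (standard pop × age-specific rate ÷ 10,000)
= 17,500×37.37/10,000 + 12,000×18.17/10,000 + 10,600×9.14/10,000 + 8,400×10.46/10,000 + 6,400×18.15/10,000 + 4,800×44.78/10,000
= 65.40 + 21.80 + 9.69 + 8.79 + 11.62 + 21.49 = 138.79.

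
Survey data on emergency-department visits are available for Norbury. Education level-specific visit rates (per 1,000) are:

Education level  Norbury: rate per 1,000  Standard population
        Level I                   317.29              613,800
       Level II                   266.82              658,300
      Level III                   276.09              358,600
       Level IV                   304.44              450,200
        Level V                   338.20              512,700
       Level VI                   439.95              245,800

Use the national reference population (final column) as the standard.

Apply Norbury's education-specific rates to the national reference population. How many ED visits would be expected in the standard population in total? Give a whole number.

Expected ED visits = Σ (standard pop × education-specific rate ÷ 1,000)
= 613,800×317.29/1,000 + 658,300×266.82/1,000 + 358,600×276.09/1,000 + 450,200×304.44/1,000 + 512,700×338.20/1,000 + 245,800×439.95/1,000
= 194752.60 + 175647.61 + 99005.87 + 137058.89 + 173395.14 + 108139.71 = 887999.82.

888000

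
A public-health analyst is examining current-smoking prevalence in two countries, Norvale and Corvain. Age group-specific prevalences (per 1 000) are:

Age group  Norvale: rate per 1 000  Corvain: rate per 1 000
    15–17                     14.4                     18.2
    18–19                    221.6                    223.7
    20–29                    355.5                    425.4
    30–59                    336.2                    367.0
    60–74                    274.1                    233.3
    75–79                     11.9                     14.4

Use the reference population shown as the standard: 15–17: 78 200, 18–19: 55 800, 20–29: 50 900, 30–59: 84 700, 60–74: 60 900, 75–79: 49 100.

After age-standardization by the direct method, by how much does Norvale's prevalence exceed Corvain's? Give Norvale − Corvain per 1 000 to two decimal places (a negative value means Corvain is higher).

-11.11

Standard total = 379 600; weights = 0.2060, 0.1470, 0.1341, 0.2231, 0.1604, 0.1293.
Norvale: 0.2060×14.4 + 0.1470×221.6 + 0.1341×355.5 + 0.2231×336.2 + 0.1604×274.1 + 0.1293×11.9 = 203.7393 per 1 000.
Corvain: 0.2060×18.2 + 0.1470×223.7 + 0.1341×425.4 + 0.2231×367.0 + 0.1604×233.3 + 0.1293×14.4 = 214.8537 per 1 000.
Difference = 203.7393 − 214.8537 = -11.1144.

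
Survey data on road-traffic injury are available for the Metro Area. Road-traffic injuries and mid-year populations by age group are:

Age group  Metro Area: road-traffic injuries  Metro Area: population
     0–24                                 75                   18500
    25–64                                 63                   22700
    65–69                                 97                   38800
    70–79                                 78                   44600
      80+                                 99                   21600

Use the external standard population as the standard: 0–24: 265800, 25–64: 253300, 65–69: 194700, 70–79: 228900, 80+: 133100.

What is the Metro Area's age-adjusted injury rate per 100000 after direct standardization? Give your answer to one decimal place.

Age-specific rates per 100000 for the Metro Area: 405.41, 277.53, 250.00, 174.89, 458.33.
Standard total = 1075800; weights = 0.2471, 0.2355, 0.1810, 0.2128, 0.1237.
Standardized rate: 0.2471×405.41 + 0.2355×277.53 + 0.1810×250.00 + 0.2128×174.89 + 0.1237×458.33 = 304.6727 per 100000.

304.7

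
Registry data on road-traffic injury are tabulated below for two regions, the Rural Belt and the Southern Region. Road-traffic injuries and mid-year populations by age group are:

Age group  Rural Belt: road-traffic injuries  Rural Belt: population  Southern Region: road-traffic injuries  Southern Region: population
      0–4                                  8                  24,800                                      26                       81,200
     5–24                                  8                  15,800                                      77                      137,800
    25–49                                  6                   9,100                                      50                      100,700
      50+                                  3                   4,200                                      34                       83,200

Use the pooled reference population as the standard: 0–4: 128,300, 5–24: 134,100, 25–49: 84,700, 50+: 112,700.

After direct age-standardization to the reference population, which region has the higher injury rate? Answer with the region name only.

Age-specific rates per 100,000 for the Rural Belt: 32.26, 50.63, 65.93, 71.43.
For the Southern Region: 32.02, 55.88, 49.65, 40.87.
Standard total = 459,800; weights = 0.2790, 0.2916, 0.1842, 0.2451.
The Rural Belt: 0.2790×32.26 + 0.2916×50.63 + 0.1842×65.93 + 0.2451×71.43 = 53.4215 per 100,000.
The Southern Region: 0.2790×32.02 + 0.2916×55.88 + 0.1842×49.65 + 0.2451×40.87 = 44.3942 per 100,000.
The crude rates (46.38 vs 46.41) would put the Southern Region higher, but that reflects its age composition; once standardized to a common age structure, the Rural Belt has the higher underlying rate.

Rural Belt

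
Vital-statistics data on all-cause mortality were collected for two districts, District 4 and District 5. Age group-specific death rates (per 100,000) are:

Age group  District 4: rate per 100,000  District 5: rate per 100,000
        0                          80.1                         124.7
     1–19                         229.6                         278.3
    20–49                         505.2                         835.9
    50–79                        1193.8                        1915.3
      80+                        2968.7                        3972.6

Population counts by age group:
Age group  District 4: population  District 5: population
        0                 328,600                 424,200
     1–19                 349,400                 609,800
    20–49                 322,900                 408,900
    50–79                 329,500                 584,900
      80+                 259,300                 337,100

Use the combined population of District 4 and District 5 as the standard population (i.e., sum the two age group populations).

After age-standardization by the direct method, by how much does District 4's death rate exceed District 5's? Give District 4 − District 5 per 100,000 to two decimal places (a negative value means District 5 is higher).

Combined standard total = 3,954,600; weights = 0.1904, 0.2426, 0.1851, 0.2312, 0.1508.
District 4: 0.1904×80.1 + 0.2426×229.6 + 0.1851×505.2 + 0.2312×1193.8 + 0.1508×2968.7 = 888.1759 per 100,000.
District 5: 0.1904×124.7 + 0.2426×278.3 + 0.1851×835.9 + 0.2312×1915.3 + 0.1508×3972.6 = 1287.9027 per 100,000.
Difference = 888.1759 − 1287.9027 = -399.7268.

-399.73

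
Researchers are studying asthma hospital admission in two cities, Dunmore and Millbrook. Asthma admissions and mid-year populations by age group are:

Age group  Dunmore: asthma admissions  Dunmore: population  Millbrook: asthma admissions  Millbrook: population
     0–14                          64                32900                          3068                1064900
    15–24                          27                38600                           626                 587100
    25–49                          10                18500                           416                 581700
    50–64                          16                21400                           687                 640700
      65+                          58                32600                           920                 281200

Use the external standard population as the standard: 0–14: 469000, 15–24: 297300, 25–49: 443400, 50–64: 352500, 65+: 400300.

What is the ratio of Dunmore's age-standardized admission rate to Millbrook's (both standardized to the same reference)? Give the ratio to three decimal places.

0.636

Age-specific rates per 10000 for Dunmore: 19.45, 6.99, 5.41, 7.48, 17.79.
For Millbrook: 28.81, 10.66, 7.15, 10.72, 32.72.
Standard total = 1962500; weights = 0.2390, 0.1515, 0.2259, 0.1796, 0.2040.
Dunmore: 0.2390×19.45 + 0.1515×6.99 + 0.2259×5.41 + 0.1796×7.48 + 0.2040×17.79 = 11.9017 per 10000.
Millbrook: 0.2390×28.81 + 0.1515×10.66 + 0.2259×7.15 + 0.1796×10.72 + 0.2040×32.72 = 18.7155 per 10000.
Ratio = 11.9017 ÷ 18.7155 = 0.63593.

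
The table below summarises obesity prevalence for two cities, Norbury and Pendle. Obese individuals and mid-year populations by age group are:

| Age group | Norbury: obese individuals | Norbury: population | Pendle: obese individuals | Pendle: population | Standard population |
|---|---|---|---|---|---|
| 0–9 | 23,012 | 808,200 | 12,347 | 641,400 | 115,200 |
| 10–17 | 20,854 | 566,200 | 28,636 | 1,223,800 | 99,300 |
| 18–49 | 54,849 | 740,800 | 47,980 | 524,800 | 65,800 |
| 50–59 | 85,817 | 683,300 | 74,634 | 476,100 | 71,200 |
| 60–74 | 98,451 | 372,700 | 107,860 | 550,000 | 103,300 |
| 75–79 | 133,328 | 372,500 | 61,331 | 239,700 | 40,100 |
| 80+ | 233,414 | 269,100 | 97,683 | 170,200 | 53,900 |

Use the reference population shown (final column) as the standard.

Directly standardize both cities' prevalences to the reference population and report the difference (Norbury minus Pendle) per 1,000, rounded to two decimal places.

Age-specific rates per 1,000 for Norbury: 28.473, 36.832, 74.040, 125.592, 264.156, 357.928, 867.388.
For Pendle: 19.250, 23.399, 91.425, 156.761, 196.109, 255.866, 573.931.
Standard total = 548,800; weights = 0.2099, 0.1809, 0.1199, 0.1297, 0.1882, 0.0731, 0.0982.
Norbury: 0.2099×28.473 + 0.1809×36.832 + 0.1199×74.040 + 0.1297×125.592 + 0.1882×264.156 + 0.0731×357.928 + 0.0982×867.388 = 198.8773 per 1,000.
Pendle: 0.2099×19.250 + 0.1809×23.399 + 0.1199×91.425 + 0.1297×156.761 + 0.1882×196.109 + 0.0731×255.866 + 0.0982×573.931 = 151.5515 per 1,000.
Difference = 198.8773 − 151.5515 = 47.3258.

47.33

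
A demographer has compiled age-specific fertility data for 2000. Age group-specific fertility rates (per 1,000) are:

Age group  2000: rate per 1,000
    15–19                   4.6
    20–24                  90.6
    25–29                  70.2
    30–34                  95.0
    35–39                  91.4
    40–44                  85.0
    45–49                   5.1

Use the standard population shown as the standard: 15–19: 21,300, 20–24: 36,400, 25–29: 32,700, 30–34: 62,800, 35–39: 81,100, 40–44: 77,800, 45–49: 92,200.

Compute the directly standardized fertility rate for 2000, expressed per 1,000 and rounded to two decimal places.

Standard total = 404,300; weights = 0.0527, 0.0900, 0.0809, 0.1553, 0.2006, 0.1924, 0.2280.
Standardized rate: 0.0527×4.6 + 0.0900×90.6 + 0.0809×70.2 + 0.1553×95.0 + 0.2006×91.4 + 0.1924×85.0 + 0.2280×5.1 = 64.6874 per 1,000.

64.69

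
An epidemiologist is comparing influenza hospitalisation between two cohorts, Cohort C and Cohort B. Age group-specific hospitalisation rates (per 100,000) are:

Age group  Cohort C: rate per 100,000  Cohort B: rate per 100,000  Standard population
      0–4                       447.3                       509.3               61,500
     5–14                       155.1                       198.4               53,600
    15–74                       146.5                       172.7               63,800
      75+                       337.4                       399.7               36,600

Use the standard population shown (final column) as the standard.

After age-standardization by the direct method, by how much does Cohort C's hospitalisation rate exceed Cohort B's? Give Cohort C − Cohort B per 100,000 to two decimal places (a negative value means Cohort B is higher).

Standard total = 215,500; weights = 0.2854, 0.2487, 0.2961, 0.1698.
Cohort C: 0.2854×447.3 + 0.2487×155.1 + 0.2961×146.5 + 0.1698×337.4 = 266.9042 per 100,000.
Cohort B: 0.2854×509.3 + 0.2487×198.4 + 0.2961×172.7 + 0.1698×399.7 = 313.7052 per 100,000.
Difference = 266.9042 − 313.7052 = -46.8010.

-46.80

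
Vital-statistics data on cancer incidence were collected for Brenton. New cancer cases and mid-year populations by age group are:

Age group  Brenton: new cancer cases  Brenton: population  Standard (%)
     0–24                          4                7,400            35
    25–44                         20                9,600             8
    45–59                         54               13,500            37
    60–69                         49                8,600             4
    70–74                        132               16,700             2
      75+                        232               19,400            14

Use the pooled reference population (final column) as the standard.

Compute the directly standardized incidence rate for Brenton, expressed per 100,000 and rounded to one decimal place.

389.6

Age-specific rates per 100,000 for Brenton: 54.05, 208.33, 400.00, 569.77, 790.42, 1195.88.
Standard weights: 0.35, 0.08, 0.37, 0.04, 0.02, 0.14.
Standardized rate: 0.3500×54.05 + 0.0800×208.33 + 0.3700×400.00 + 0.0400×569.77 + 0.0200×790.42 + 0.1400×1195.88 = 389.6073 per 100,000.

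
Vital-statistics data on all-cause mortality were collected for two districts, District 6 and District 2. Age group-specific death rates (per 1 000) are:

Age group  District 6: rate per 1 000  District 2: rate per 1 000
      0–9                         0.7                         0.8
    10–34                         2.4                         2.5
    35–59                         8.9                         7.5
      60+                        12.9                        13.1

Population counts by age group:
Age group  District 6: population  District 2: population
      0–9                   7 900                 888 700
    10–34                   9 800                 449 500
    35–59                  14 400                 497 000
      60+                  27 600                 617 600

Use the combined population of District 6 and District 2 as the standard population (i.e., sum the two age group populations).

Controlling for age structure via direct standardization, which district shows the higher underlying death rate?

District 6

Combined standard total = 2 512 500; weights = 0.3569, 0.1828, 0.2035, 0.2568.
District 6: 0.3569×0.7 + 0.1828×2.4 + 0.2035×8.9 + 0.2568×12.9 = 5.8127 per 1 000.
District 2: 0.3569×0.8 + 0.1828×2.5 + 0.2035×7.5 + 0.2568×13.1 = 5.6331 per 1 000.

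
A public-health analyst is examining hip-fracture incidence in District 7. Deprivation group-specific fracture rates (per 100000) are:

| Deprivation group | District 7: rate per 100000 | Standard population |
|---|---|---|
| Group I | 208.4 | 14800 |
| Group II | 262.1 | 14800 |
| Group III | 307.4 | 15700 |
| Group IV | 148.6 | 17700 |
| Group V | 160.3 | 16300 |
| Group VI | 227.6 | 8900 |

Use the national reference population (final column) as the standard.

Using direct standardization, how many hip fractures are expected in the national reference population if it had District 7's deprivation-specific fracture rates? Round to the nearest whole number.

191

Expected hip fractures = Σ (standard pop × deprivation-specific rate ÷ 100000)
= 14800×208.4/100000 + 14800×262.1/100000 + 15700×307.4/100000 + 17700×148.6/100000 + 16300×160.3/100000 + 8900×227.6/100000
= 30.84 + 38.79 + 48.26 + 26.30 + 26.13 + 20.26 = 190.58.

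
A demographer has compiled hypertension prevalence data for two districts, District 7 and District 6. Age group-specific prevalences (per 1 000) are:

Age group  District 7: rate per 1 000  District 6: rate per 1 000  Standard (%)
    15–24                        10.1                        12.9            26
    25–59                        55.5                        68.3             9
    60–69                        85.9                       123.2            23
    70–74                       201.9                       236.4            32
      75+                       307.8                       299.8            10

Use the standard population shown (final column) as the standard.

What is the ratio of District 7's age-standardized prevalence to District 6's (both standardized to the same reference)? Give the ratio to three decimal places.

Standard weights: 0.26, 0.09, 0.23, 0.32, 0.10.
District 7: 0.2600×10.1 + 0.0900×55.5 + 0.2300×85.9 + 0.3200×201.9 + 0.1000×307.8 = 122.7660 per 1 000.
District 6: 0.2600×12.9 + 0.0900×68.3 + 0.2300×123.2 + 0.3200×236.4 + 0.1000×299.8 = 143.4650 per 1 000.
Ratio = 122.7660 ÷ 143.4650 = 0.85572.

0.856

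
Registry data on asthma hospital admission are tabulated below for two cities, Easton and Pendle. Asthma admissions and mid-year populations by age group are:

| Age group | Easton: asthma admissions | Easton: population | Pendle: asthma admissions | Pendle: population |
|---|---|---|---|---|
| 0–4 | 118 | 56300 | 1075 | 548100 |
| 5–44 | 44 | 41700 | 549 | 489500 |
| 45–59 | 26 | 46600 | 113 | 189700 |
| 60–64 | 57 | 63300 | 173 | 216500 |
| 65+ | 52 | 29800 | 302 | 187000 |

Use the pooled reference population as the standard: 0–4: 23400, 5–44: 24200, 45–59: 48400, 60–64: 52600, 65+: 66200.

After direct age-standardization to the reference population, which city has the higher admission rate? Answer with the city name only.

Easton

Age-specific rates per 10000 for Easton: 20.96, 10.55, 5.58, 9.00, 17.45.
For Pendle: 19.61, 11.22, 5.96, 7.99, 16.15.
Standard total = 214800; weights = 0.1089, 0.1127, 0.2253, 0.2449, 0.3082.
Easton: 0.1089×20.96 + 0.1127×10.55 + 0.2253×5.58 + 0.2449×9.00 + 0.3082×17.45 = 12.3122 per 10000.
Pendle: 0.1089×19.61 + 0.1127×11.22 + 0.2253×5.96 + 0.2449×7.99 + 0.3082×16.15 = 11.6764 per 10000.
The crude rates (12.49 vs 13.56) would put Pendle higher, but that reflects its age composition; once standardized to a common age structure, Easton has the higher underlying rate.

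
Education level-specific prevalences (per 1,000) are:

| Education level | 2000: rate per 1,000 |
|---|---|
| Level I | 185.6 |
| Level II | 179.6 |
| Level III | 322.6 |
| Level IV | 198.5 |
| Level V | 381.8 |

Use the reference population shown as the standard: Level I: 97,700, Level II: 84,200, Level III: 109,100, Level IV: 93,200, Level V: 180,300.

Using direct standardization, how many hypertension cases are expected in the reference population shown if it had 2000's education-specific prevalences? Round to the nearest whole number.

155790

Expected hypertension cases = Σ (standard pop × education-specific rate ÷ 1,000)
= 97,700×185.6/1,000 + 84,200×179.6/1,000 + 109,100×322.6/1,000 + 93,200×198.5/1,000 + 180,300×381.8/1,000
= 18133.12 + 15122.32 + 35195.66 + 18500.20 + 68838.54 = 155789.84.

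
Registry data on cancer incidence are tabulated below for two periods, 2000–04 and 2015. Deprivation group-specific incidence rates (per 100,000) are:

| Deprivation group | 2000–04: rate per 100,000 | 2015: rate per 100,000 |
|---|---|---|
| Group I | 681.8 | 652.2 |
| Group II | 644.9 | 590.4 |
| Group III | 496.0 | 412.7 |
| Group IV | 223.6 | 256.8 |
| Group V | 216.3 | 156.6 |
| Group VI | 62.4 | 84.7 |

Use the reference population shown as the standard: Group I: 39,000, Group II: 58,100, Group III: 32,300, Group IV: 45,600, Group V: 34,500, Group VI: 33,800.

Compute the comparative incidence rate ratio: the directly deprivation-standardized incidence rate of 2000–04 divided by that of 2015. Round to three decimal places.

Standard total = 243,300; weights = 0.1603, 0.2388, 0.1328, 0.1874, 0.1418, 0.1389.
2000–04: 0.1603×681.8 + 0.2388×644.9 + 0.1328×496.0 + 0.1874×223.6 + 0.1418×216.3 + 0.1389×62.4 = 410.3877 per 100,000.
2015: 0.1603×652.2 + 0.2388×590.4 + 0.1328×412.7 + 0.1874×256.8 + 0.1418×156.6 + 0.1389×84.7 = 382.4245 per 100,000.
Ratio = 410.3877 ÷ 382.4245 = 1.07312.

1.073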